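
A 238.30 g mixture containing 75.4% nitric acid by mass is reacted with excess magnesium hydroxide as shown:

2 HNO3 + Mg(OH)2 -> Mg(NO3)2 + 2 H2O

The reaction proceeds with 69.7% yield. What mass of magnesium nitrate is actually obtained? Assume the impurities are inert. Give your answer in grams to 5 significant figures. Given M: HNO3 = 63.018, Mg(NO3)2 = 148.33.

Pure HNO3 available = 238.30 g × 0.754 = 179.678 g.
n(HNO3) = 179.678 g / 63.018 g/mol = 2.85122 mol.
From the equation the HNO3:Mg(NO3)2 mole ratio is 2:1, so n(Mg(NO3)2) = 2.85122 × 1/2 = 1.42561 mol.
Mass of Mg(NO3)2 = 1.42561 mol × 148.33 g/mol = 211.461 g.
Actual mass collected = 211.461 g × 0.697 = 147.388 g.

147.39 g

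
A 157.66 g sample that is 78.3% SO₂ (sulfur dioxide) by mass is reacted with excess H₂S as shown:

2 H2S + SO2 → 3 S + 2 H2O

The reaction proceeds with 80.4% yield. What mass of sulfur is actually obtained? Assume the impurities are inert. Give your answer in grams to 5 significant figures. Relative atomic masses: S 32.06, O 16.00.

149.02 g

Pure SO2 available = 157.66 g × 0.783 = 123.448 g.
M(SO2) = 32.06 + 2(16.00) = 64.06 g/mol.
M(S) = 32.06 g/mol.
n(SO2) = 123.448 g / 64.06 g/mol = 1.92706 mol.
From the equation the SO2:S mole ratio is 1:3, so n(S) = 1.92706 × 3/1 = 5.78119 mol.
Mass of S = 5.78119 mol × 32.06 g/mol = 185.345 g.
Actual mass collected = 185.345 g × 0.804 = 149.017 g.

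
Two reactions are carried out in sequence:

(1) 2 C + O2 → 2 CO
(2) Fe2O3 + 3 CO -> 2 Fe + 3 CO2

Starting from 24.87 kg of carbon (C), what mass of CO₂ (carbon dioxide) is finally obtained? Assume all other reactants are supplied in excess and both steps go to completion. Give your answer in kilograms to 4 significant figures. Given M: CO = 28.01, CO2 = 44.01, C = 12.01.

24.87 kg = 24870 g.
n(C) = 24870 / 12.01 = 2070.8 mol.
Step 1 gives a 2:2 ratio of C to CO, so n(CO) = 2070.8 mol.
In step 2 the CO:CO2 ratio is 3:3, so n(CO2) = 2070.8 mol.
Mass of CO2 = 2070.8 × 44.01 = 91135 g = 91.13 kg.

91.13 kg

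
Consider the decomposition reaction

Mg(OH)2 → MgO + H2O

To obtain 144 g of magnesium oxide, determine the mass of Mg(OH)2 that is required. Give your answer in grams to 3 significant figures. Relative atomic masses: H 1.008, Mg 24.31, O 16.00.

M(MgO) = 24.31 + 16.00 = 40.31 g/mol.
M(Mg(OH)2) = 24.31 + 2(16.00) + 2(1.008) = 58.326 g/mol.
n(MgO) = 144.0 g / 40.31 g/mol = 3.572 mol.
From the equation the MgO:Mg(OH)2 mole ratio is 1:1, so n(Mg(OH)2) = 3.572 × 1/1 = 3.572 mol.
Mass of Mg(OH)2 = 3.572 mol × 58.326 g/mol = 208.4 g.

208 g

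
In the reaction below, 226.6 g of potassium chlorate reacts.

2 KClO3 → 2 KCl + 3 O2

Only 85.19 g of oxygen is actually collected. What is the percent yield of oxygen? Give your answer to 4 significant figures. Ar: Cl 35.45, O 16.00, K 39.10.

95.98 %

M(KClO3) = 39.10 + 35.45 + 3(16.00) = 122.55 g/mol.
M(O2) = 2(16.00) = 32.00 g/mol.
n(KClO3) = 226.60 g / 122.55 g/mol = 1.8490 mol.
From the equation the KClO3:O2 mole ratio is 2:3, so n(O2) = 1.8490 × 3/2 = 2.7736 mol.
Mass of O2 = 2.7736 mol × 32.00 g/mol = 88.754 g.
This is the theoretical yield. Percent yield = 85.19 g / 88.754 g × 100% = 95.984%.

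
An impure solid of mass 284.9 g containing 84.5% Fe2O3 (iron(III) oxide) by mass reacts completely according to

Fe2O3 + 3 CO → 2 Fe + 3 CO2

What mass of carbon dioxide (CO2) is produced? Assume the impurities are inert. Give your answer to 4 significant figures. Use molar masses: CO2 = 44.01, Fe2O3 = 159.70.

Mass of pure Fe2O3 = 284.9 g × 0.845 = 240.74 g.
n(Fe2O3) = 240.74 g / 159.70 g/mol = 1.5075 mol.
From the equation the Fe2O3:CO2 mole ratio is 1:3, so n(CO2) = 1.5075 × 3/1 = 4.5224 mol.
Mass of CO2 = 4.5224 mol × 44.01 g/mol = 199.03 g.

199.0 g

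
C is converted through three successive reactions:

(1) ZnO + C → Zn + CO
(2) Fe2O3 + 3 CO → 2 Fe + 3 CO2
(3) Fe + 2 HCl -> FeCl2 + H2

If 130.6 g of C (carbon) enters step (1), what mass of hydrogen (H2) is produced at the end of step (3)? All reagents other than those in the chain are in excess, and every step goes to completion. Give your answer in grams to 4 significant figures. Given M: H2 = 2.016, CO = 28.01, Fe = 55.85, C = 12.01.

14.62 g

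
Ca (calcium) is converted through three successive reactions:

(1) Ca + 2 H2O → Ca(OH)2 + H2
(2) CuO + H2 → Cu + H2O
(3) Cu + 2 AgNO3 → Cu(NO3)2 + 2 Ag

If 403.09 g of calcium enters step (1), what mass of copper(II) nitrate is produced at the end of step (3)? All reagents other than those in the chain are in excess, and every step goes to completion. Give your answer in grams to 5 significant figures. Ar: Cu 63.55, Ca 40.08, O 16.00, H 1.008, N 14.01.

M(Ca) = 40.08 g/mol.
M(Cu(NO3)2) = 63.55 + 2(14.01) + 6(16.00) = 187.57 g/mol.
n(Ca) = 403.09 / 40.08 = 10.0571 mol.
Reaction (1): Ca→H2 ratio 1:1 ⇒ n(H2) = 10.0571 mol.
Reaction (2): H2→Cu ratio 1:1 ⇒ n(Cu) = 10.0571 mol.
Reaction (3): Cu→Cu(NO3)2 ratio 1:1 ⇒ n(Cu(NO3)2) = 10.0571 mol.
Mass of Cu(NO3)2 = 10.0571 × 187.57 = 1886.42 g.

1886.4 g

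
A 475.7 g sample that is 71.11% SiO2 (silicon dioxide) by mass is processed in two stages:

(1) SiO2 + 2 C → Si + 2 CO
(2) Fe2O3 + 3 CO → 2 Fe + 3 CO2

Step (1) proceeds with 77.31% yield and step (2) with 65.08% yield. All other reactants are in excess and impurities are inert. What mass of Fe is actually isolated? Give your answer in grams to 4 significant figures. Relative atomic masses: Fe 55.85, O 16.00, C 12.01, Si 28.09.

Pure SiO2 = 475.7 × 0.7111 = 338.27 g.
M(SiO2) = 28.09 + 2(16.00) = 60.09 g/mol.
M(Fe) = 55.85 g/mol.
n(SiO2) = 338.27 / 60.09 = 5.6294 mol.
Step 1 (SiO2:CO = 1:2): theoretical n(CO) = 11.259 mol; at 77.31% yield, n(CO) = 8.7042 mol.
Step 2 (CO:Fe = 3:2): theoretical n(Fe) = 5.8028 mol, so theoretical mass = 5.8028 × 55.85 = 324.09 g.
At 65.08% yield, actual mass of Fe = 324.09 × 0.6508 = 210.91 g.

210.9 g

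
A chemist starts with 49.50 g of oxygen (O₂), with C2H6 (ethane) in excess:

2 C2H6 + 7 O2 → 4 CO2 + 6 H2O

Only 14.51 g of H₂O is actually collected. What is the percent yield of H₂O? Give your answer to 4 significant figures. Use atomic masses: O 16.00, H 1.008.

60.74 %

M(O2) = 2(16.00) = 32.00 g/mol.
M(H2O) = 2(1.008) + 16.00 = 18.016 g/mol.
n(O2) = 49.500 g / 32.00 g/mol = 1.5469 mol.
From the equation the O2:H2O mole ratio is 7:6, so n(H2O) = 1.5469 × 6/7 = 1.3259 mol.
Mass of H2O = 1.3259 mol × 18.016 g/mol = 23.887 g.
This is the theoretical yield. Percent yield = 14.51 g / 23.887 g × 100% = 60.744%.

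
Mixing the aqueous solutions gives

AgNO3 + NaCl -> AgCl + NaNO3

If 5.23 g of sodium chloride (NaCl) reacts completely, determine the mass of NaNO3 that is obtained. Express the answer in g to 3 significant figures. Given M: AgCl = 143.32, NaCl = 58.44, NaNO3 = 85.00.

n(NaCl) = 5.230 g / 58.44 g/mol = 0.08949 mol.
From the equation the NaCl:NaNO3 mole ratio is 1:1, so n(NaNO3) = 0.08949 × 1/1 = 0.08949 mol.
Mass of NaNO3 = 0.08949 mol × 85.00 g/mol = 7.607 g.

7.61 g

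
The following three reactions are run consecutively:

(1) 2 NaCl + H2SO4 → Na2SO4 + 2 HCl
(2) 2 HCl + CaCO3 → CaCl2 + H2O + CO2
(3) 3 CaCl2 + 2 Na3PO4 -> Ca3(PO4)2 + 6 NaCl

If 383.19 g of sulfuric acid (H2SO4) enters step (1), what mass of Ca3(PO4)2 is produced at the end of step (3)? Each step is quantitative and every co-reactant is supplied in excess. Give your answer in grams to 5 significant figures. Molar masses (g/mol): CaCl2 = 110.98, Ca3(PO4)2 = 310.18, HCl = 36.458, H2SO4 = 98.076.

n(H2SO4) = 383.19 / 98.076 = 3.90707 mol.
Reaction (1): H2SO4→HCl ratio 1:2 ⇒ n(HCl) = 7.81414 mol.
Reaction (2): HCl→CaCl2 ratio 2:1 ⇒ n(CaCl2) = 3.90707 mol.
Reaction (3): CaCl2→Ca3(PO4)2 ratio 3:1 ⇒ n(Ca3(PO4)2) = 1.30236 mol.
Mass of Ca3(PO4)2 = 1.30236 × 310.18 = 403.965 g.

403.97 g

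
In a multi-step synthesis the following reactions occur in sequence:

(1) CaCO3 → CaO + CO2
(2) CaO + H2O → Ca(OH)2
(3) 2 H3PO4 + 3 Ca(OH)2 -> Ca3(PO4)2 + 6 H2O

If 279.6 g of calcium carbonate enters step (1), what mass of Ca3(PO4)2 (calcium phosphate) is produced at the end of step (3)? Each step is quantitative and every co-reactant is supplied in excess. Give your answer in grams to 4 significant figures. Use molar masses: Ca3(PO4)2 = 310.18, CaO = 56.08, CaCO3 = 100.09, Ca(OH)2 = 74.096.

288.8 g

n(CaCO3) = 279.6 / 100.09 = 2.7935 mol.
Reaction (1): CaCO3→CaO ratio 1:1 ⇒ n(CaO) = 2.7935 mol.
Reaction (2): CaO→Ca(OH)2 ratio 1:1 ⇒ n(Ca(OH)2) = 2.7935 mol.
Reaction (3): Ca(OH)2→Ca3(PO4)2 ratio 3:1 ⇒ n(Ca3(PO4)2) = 0.93116 mol.
Mass of Ca3(PO4)2 = 0.93116 × 310.18 = 288.83 g.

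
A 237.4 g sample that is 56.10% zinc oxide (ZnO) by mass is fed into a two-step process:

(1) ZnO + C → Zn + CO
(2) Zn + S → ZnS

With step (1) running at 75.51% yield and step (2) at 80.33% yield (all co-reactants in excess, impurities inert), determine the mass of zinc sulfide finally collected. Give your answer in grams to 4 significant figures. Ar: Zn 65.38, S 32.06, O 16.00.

Pure ZnO = 237.4 × 0.5610 = 133.18 g.
M(ZnO) = 65.38 + 16.00 = 81.38 g/mol.
M(ZnS) = 65.38 + 32.06 = 97.44 g/mol.
n(ZnO) = 133.18 / 81.38 = 1.6365 mol.
Step 1 (ZnO:Zn = 1:1): theoretical n(Zn) = 1.6365 mol; at 75.51% yield, n(Zn) = 1.2357 mol.
Step 2 (Zn:ZnS = 1:1): theoretical n(ZnS) = 1.2357 mol, so theoretical mass = 1.2357 × 97.44 = 120.41 g.
At 80.33% yield, actual mass of ZnS = 120.41 × 0.8033 = 96.726 g.

96.73 g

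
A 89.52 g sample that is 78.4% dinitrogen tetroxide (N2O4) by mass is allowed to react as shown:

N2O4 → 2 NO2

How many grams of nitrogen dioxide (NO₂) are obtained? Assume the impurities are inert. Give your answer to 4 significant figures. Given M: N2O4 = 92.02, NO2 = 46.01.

Mass of pure N2O4 = 89.52 g × 0.784 = 70.184 g.
n(N2O4) = 70.184 g / 92.02 g/mol = 0.76270 mol.
From the equation the N2O4:NO2 mole ratio is 1:2, so n(NO2) = 0.76270 × 2/1 = 1.5254 mol.
Mass of NO2 = 1.5254 mol × 46.01 g/mol = 70.184 g.

70.18 g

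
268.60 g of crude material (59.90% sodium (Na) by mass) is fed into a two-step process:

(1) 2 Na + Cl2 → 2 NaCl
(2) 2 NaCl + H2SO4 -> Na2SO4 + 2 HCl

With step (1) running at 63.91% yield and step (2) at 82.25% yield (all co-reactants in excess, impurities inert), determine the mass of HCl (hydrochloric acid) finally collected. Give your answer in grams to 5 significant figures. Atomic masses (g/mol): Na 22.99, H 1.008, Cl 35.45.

Pure Na = 268.60 × 0.5990 = 160.891 g.
M(Na) = 22.99 g/mol.
M(HCl) = 1.008 + 35.45 = 36.458 g/mol.
n(Na) = 160.891 / 22.99 = 6.99832 mol.
Step 1 (Na:NaCl = 2:2): theoretical n(NaCl) = 6.99832 mol; at 63.91% yield, n(NaCl) = 4.47263 mol.
Step 2 (NaCl:HCl = 2:2): theoretical n(HCl) = 4.47263 mol, so theoretical mass = 4.47263 × 36.458 = 163.063 g.
At 82.25% yield, actual mass of HCl = 163.063 × 0.8225 = 134.119 g.

134.12 g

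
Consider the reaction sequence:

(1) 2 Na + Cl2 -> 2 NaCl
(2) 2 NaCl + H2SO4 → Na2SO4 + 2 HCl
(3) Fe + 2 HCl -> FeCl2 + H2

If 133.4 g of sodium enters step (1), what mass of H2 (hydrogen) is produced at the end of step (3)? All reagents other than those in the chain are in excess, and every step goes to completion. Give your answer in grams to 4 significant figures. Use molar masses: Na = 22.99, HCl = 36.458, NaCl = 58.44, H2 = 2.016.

5.849 g

n(Na) = 133.4 / 22.99 = 5.8025 mol.
Reaction (1): Na→NaCl ratio 2:2 ⇒ n(NaCl) = 5.8025 mol.
Reaction (2): NaCl→HCl ratio 2:2 ⇒ n(HCl) = 5.8025 mol.
Reaction (3): HCl→H2 ratio 2:1 ⇒ n(H2) = 2.9013 mol.
Mass of H2 = 2.9013 × 2.016 = 5.8489 g.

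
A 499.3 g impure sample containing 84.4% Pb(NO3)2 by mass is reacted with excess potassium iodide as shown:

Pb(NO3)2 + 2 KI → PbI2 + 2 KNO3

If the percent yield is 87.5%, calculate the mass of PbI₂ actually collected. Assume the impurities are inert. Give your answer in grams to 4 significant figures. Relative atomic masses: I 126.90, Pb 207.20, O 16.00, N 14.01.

513.2 g

Pure Pb(NO3)2 available = 499.3 g × 0.844 = 421.41 g.
M(Pb(NO3)2) = 207.20 + 2(14.01) + 6(16.00) = 331.22 g/mol.
M(PbI2) = 207.20 + 2(126.90) = 461.00 g/mol.
n(Pb(NO3)2) = 421.41 g / 331.22 g/mol = 1.2723 mol.
From the equation the Pb(NO3)2:PbI2 mole ratio is 1:1, so n(PbI2) = 1.2723 × 1/1 = 1.2723 mol.
Mass of PbI2 = 1.2723 mol × 461.00 g/mol = 586.53 g.
Actual mass collected = 586.53 g × 0.875 = 513.21 g.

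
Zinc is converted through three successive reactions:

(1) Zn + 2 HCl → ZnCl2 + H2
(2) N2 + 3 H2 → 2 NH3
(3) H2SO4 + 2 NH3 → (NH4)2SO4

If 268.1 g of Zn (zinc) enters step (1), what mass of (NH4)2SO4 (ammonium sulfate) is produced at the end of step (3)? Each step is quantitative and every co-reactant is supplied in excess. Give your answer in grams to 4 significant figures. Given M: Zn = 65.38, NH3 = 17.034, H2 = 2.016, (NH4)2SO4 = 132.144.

n(Zn) = 268.1 / 65.38 = 4.1006 mol.
Reaction (1): Zn→H2 ratio 1:1 ⇒ n(H2) = 4.1006 mol.
Reaction (2): H2→NH3 ratio 3:2 ⇒ n(NH3) = 2.7338 mol.
Reaction (3): NH3→(NH4)2SO4 ratio 2:1 ⇒ n((NH4)2SO4) = 1.3669 mol.
Mass of (NH4)2SO4 = 1.3669 × 132.144 = 180.63 g.

180.6 g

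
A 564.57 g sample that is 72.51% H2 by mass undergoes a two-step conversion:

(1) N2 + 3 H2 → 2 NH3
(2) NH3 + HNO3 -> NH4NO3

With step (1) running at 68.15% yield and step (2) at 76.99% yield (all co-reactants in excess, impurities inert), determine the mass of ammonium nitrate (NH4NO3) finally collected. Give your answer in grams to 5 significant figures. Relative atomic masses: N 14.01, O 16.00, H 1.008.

Pure H2 = 564.57 × 0.7251 = 409.370 g.
M(H2) = 2(1.008) = 2.016 g/mol.
M(NH4NO3) = 2(14.01) + 4(1.008) + 3(16.00) = 80.052 g/mol.
n(H2) = 409.370 / 2.016 = 203.060 mol.
Step 1 (H2:NH3 = 3:2): theoretical n(NH3) = 135.374 mol; at 68.15% yield, n(NH3) = 92.2571 mol.
Step 2 (NH3:NH4NO3 = 1:1): theoretical n(NH4NO3) = 92.2571 mol, so theoretical mass = 92.2571 × 80.052 = 7385.36 g.
At 76.99% yield, actual mass of NH4NO3 = 7385.36 × 0.7699 = 5685.99 g.

5686.0 g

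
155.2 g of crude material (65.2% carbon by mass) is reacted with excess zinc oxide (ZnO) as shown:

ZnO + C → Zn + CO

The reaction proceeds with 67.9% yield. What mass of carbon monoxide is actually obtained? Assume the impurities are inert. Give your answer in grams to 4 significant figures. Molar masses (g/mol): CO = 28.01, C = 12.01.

Pure C available = 155.2 g × 0.652 = 101.19 g.
n(C) = 101.19 g / 12.01 g/mol = 8.4255 mol.
From the equation the C:CO mole ratio is 1:1, so n(CO) = 8.4255 × 1/1 = 8.4255 mol.
Mass of CO = 8.4255 mol × 28.01 g/mol = 236.00 g.
Actual mass collected = 236.00 g × 0.679 = 160.24 g.

160.2 g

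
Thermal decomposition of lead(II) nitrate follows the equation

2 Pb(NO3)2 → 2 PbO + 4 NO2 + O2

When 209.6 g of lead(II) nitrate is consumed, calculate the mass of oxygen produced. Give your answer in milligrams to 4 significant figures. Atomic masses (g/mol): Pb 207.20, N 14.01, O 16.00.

10120 mg

M(Pb(NO3)2) = 207.20 + 2(14.01) + 6(16.00) = 331.22 g/mol.
M(O2) = 2(16.00) = 32.00 g/mol.
n(Pb(NO3)2) = 209.60 g / 331.22 g/mol = 0.63281 mol.
From the equation the Pb(NO3)2:O2 mole ratio is 2:1, so n(O2) = 0.63281 × 1/2 = 0.31641 mol.
Mass of O2 = 0.31641 mol × 32.00 g/mol = 10.125 g.
Converting to mg: 10.125 g = 10120 mg.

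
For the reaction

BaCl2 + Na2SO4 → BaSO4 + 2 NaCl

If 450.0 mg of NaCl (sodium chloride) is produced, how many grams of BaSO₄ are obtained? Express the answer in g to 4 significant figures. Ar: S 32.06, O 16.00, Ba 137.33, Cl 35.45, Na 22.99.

0.8986 g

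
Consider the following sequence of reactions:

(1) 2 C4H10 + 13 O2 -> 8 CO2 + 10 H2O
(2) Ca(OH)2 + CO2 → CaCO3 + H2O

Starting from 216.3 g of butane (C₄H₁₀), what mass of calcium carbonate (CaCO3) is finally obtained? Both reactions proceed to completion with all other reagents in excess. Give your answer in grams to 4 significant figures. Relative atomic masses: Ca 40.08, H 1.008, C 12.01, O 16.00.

1490 g

M(C4H10) = 4(12.01) + 10(1.008) = 58.12 g/mol.
M(CaCO3) = 40.08 + 12.01 + 3(16.00) = 100.09 g/mol.
n(C4H10) = 216.30 / 58.12 = 3.7216 mol.
Step 1 gives a 2:8 ratio of C4H10 to CO2, so n(CO2) = 14.886 mol.
In step 2 the CO2:CaCO3 ratio is 1:1, so n(CaCO3) = 14.886 mol.
Mass of CaCO3 = 14.886 × 100.09 = 1490.0 g.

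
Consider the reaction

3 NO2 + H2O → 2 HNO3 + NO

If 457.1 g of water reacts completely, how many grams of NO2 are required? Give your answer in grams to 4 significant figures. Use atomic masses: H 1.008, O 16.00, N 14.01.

M(H2O) = 2(1.008) + 16.00 = 18.016 g/mol.
M(NO2) = 14.01 + 2(16.00) = 46.01 g/mol.
n(H2O) = 457.10 g / 18.016 g/mol = 25.372 mol.
From the equation the H2O:NO2 mole ratio is 1:3, so n(NO2) = 25.372 × 3/1 = 76.116 mol.
Mass of NO2 = 76.116 mol × 46.01 g/mol = 3502.1 g.

3502 g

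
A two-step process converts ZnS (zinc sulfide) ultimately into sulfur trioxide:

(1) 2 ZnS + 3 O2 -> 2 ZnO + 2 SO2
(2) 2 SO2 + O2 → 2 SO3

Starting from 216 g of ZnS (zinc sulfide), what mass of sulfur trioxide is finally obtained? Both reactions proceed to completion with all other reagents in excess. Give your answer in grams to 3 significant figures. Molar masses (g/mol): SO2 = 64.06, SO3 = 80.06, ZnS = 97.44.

n(ZnS) = 216.0 / 97.44 = 2.217 mol.
Step 1 gives a 2:2 ratio of ZnS to SO2, so n(SO2) = 2.217 mol.
In step 2 the SO2:SO3 ratio is 2:2, so n(SO3) = 2.217 mol.
Mass of SO3 = 2.217 × 80.06 = 177.5 g.

177 g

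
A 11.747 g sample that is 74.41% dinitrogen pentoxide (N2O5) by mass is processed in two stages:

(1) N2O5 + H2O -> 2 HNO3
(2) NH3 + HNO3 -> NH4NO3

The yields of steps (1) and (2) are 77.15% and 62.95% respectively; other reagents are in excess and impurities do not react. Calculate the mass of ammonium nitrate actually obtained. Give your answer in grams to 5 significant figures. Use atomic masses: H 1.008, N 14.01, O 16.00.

6.2920 g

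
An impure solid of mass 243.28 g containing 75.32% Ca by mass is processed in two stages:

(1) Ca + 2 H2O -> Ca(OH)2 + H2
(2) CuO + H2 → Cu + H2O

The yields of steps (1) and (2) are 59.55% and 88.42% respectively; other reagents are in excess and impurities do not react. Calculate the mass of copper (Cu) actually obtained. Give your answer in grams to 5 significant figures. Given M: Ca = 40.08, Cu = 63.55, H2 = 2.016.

152.98 g

Pure Ca = 243.28 × 0.7532 = 183.238 g.
n(Ca) = 183.238 / 40.08 = 4.57182 mol.
Step 1 (Ca:H2 = 1:1): theoretical n(H2) = 4.57182 mol; at 59.55% yield, n(H2) = 2.72252 mol.
Step 2 (H2:Cu = 1:1): theoretical n(Cu) = 2.72252 mol, so theoretical mass = 2.72252 × 63.55 = 173.016 g.
At 88.42% yield, actual mass of Cu = 173.016 × 0.8842 = 152.981 g.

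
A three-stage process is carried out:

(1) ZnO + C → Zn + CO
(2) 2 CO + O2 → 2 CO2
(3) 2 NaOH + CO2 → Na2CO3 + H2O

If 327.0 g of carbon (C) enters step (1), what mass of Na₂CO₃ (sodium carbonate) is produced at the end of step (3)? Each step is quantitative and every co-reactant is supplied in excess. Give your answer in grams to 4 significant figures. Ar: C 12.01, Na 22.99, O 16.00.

M(C) = 12.01 g/mol.
M(Na2CO3) = 2(22.99) + 12.01 + 3(16.00) = 105.99 g/mol.
n(C) = 327.0 / 12.01 = 27.227 mol.
Reaction (1): C→CO ratio 1:1 ⇒ n(CO) = 27.227 mol.
Reaction (2): CO→CO2 ratio 2:2 ⇒ n(CO2) = 27.227 mol.
Reaction (3): CO2→Na2CO3 ratio 1:1 ⇒ n(Na2CO3) = 27.227 mol.
Mass of Na2CO3 = 27.227 × 105.99 = 2885.8 g.

2886 g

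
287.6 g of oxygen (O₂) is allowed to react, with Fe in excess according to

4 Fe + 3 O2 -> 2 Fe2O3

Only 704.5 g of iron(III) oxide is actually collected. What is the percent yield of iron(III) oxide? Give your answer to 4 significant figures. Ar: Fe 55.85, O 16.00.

73.63 %

M(O2) = 2(16.00) = 32.00 g/mol.
M(Fe2O3) = 2(55.85) + 3(16.00) = 159.70 g/mol.
n(O2) = 287.60 g / 32.00 g/mol = 8.9875 mol.
From the equation the O2:Fe2O3 mole ratio is 3:2, so n(Fe2O3) = 8.9875 × 2/3 = 5.9917 mol.
Mass of Fe2O3 = 5.9917 mol × 159.70 g/mol = 956.87 g.
This is the theoretical yield. Percent yield = 704.5 g / 956.87 g × 100% = 73.626%.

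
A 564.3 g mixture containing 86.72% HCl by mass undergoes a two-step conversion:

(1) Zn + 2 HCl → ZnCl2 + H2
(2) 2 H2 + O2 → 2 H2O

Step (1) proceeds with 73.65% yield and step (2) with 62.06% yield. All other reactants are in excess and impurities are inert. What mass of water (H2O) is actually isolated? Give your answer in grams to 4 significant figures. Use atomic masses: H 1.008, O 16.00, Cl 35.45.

Pure HCl = 564.3 × 0.8672 = 489.36 g.
M(HCl) = 1.008 + 35.45 = 36.458 g/mol.
M(H2O) = 2(1.008) + 16.00 = 18.016 g/mol.
n(HCl) = 489.36 / 36.458 = 13.423 mol.
Step 1 (HCl:H2 = 2:1): theoretical n(H2) = 6.7113 mol; at 73.65% yield, n(H2) = 4.9429 mol.
Step 2 (H2:H2O = 2:2): theoretical n(H2O) = 4.9429 mol, so theoretical mass = 4.9429 × 18.016 = 89.051 g.
At 62.06% yield, actual mass of H2O = 89.051 × 0.6206 = 55.265 g.

55.26 g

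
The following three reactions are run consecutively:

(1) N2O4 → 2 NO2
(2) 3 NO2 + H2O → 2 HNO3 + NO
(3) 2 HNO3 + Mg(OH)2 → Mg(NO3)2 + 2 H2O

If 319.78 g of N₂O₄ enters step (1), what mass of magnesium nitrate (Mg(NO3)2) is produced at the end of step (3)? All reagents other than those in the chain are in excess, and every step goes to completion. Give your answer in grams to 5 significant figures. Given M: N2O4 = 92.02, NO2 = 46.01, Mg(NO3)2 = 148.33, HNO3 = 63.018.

343.64 g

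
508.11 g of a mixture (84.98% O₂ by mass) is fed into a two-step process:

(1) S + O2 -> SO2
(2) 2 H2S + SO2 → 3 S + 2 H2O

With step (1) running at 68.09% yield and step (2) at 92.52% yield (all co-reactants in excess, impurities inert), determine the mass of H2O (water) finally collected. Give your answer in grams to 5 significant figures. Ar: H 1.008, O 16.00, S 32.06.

Pure O2 = 508.11 × 0.8498 = 431.792 g.
M(O2) = 2(16.00) = 32.00 g/mol.
M(H2O) = 2(1.008) + 16.00 = 18.016 g/mol.
n(O2) = 431.792 / 32.00 = 13.4935 mol.
Step 1 (O2:SO2 = 1:1): theoretical n(SO2) = 13.4935 mol; at 68.09% yield, n(SO2) = 9.18772 mol.
Step 2 (SO2:H2O = 1:2): theoretical n(H2O) = 18.3754 mol, so theoretical mass = 18.3754 × 18.016 = 331.052 g.
At 92.52% yield, actual mass of H2O = 331.052 × 0.9252 = 306.289 g.

306.29 g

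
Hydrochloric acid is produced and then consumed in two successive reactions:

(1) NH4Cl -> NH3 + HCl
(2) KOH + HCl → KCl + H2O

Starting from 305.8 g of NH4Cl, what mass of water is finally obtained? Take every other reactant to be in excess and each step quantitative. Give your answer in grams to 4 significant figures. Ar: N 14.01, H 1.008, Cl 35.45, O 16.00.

M(NH4Cl) = 14.01 + 4(1.008) + 35.45 = 53.492 g/mol.
M(H2O) = 2(1.008) + 16.00 = 18.016 g/mol.
n(NH4Cl) = 305.80 / 53.492 = 5.7167 mol.
Step 1 gives a 1:1 ratio of NH4Cl to HCl, so n(HCl) = 5.7167 mol.
In step 2 the HCl:H2O ratio is 1:1, so n(H2O) = 5.7167 mol.
Mass of H2O = 5.7167 × 18.016 = 102.99 g.

103.0 g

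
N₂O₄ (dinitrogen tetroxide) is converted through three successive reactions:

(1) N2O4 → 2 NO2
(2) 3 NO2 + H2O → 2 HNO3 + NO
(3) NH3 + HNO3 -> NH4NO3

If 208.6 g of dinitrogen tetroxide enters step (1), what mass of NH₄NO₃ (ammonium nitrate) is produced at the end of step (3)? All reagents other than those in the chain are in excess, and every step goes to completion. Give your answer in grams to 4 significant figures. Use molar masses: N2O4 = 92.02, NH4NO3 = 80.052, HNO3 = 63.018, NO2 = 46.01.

242.0 g

n(N2O4) = 208.6 / 92.02 = 2.2669 mol.
Reaction (1): N2O4→NO2 ratio 1:2 ⇒ n(NO2) = 4.5338 mol.
Reaction (2): NO2→HNO3 ratio 3:2 ⇒ n(HNO3) = 3.0225 mol.
Reaction (3): HNO3→NH4NO3 ratio 1:1 ⇒ n(NH4NO3) = 3.0225 mol.
Mass of NH4NO3 = 3.0225 × 80.052 = 241.96 g.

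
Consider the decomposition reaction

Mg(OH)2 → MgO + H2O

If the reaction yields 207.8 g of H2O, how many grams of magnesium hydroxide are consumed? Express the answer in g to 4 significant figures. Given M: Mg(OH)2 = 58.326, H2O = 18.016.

n(H2O) = 207.80 g / 18.016 g/mol = 11.534 mol.
From the equation the H2O:Mg(OH)2 mole ratio is 1:1, so n(Mg(OH)2) = 11.534 × 1/1 = 11.534 mol.
Mass of Mg(OH)2 = 11.534 mol × 58.326 g/mol = 672.74 g.

672.7 g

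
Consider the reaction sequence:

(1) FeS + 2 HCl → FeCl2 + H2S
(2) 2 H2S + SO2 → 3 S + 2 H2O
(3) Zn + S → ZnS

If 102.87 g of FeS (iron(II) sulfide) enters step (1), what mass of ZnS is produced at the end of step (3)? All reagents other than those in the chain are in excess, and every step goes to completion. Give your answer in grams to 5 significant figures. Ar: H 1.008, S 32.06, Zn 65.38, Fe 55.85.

M(FeS) = 55.85 + 32.06 = 87.91 g/mol.
M(ZnS) = 65.38 + 32.06 = 97.44 g/mol.
n(FeS) = 102.87 / 87.91 = 1.17017 mol.
Reaction (1): FeS→H2S ratio 1:1 ⇒ n(H2S) = 1.17017 mol.
Reaction (2): H2S→S ratio 2:3 ⇒ n(S) = 1.75526 mol.
Reaction (3): S→ZnS ratio 1:1 ⇒ n(ZnS) = 1.75526 mol.
Mass of ZnS = 1.75526 × 97.44 = 171.033 g.

171.03 g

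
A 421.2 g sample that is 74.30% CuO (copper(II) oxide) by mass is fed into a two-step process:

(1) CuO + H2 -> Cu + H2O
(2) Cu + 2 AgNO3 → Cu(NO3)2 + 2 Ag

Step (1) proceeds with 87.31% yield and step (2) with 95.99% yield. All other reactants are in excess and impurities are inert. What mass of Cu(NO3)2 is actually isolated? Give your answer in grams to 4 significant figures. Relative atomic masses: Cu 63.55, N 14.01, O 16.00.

Pure CuO = 421.2 × 0.7430 = 312.95 g.
M(CuO) = 63.55 + 16.00 = 79.55 g/mol.
M(Cu(NO3)2) = 63.55 + 2(14.01) + 6(16.00) = 187.57 g/mol.
n(CuO) = 312.95 / 79.55 = 3.9340 mol.
Step 1 (CuO:Cu = 1:1): theoretical n(Cu) = 3.9340 mol; at 87.31% yield, n(Cu) = 3.4348 mol.
Step 2 (Cu:Cu(NO3)2 = 1:1): theoretical n(Cu(NO3)2) = 3.4348 mol, so theoretical mass = 3.4348 × 187.57 = 644.26 g.
At 95.99% yield, actual mass of Cu(NO3)2 = 644.26 × 0.9599 = 618.43 g.

618.4 g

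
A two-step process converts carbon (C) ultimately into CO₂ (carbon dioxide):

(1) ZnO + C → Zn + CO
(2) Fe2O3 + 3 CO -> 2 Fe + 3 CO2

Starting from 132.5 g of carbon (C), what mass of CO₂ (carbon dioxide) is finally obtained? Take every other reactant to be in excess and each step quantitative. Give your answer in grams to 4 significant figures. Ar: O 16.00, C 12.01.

485.5 g

M(C) = 12.01 g/mol.
M(CO2) = 12.01 + 2(16.00) = 44.01 g/mol.
n(C) = 132.50 / 12.01 = 11.032 mol.
Step 1 gives a 1:1 ratio of C to CO, so n(CO) = 11.032 mol.
In step 2 the CO:CO2 ratio is 3:3, so n(CO2) = 11.032 mol.
Mass of CO2 = 11.032 × 44.01 = 485.54 g.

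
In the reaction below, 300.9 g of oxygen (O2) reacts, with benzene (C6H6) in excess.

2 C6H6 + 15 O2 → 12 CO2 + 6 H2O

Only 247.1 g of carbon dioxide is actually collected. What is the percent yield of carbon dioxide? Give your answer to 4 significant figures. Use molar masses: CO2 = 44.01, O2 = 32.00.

74.64 %

n(O2) = 300.90 g / 32.00 g/mol = 9.4031 mol.
From the equation the O2:CO2 mole ratio is 15:12, so n(CO2) = 9.4031 × 12/15 = 7.5225 mol.
Mass of CO2 = 7.5225 mol × 44.01 g/mol = 331.07 g.
This is the theoretical yield. Percent yield = 247.1 g / 331.07 g × 100% = 74.638%.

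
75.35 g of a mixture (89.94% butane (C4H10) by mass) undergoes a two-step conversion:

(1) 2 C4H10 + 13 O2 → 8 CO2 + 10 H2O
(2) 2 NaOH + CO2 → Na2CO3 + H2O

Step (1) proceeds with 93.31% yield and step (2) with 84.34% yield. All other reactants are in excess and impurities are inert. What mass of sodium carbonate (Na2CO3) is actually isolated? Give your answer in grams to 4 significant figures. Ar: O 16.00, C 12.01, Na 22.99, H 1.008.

389.0 g

Pure C4H10 = 75.35 × 0.8994 = 67.770 g.
M(C4H10) = 4(12.01) + 10(1.008) = 58.12 g/mol.
M(Na2CO3) = 2(22.99) + 12.01 + 3(16.00) = 105.99 g/mol.
n(C4H10) = 67.770 / 58.12 = 1.1660 mol.
Step 1 (C4H10:CO2 = 2:8): theoretical n(CO2) = 4.6641 mol; at 93.31% yield, n(CO2) = 4.3521 mol.
Step 2 (CO2:Na2CO3 = 1:1): theoretical n(Na2CO3) = 4.3521 mol, so theoretical mass = 4.3521 × 105.99 = 461.28 g.
At 84.34% yield, actual mass of Na2CO3 = 461.28 × 0.8434 = 389.04 g.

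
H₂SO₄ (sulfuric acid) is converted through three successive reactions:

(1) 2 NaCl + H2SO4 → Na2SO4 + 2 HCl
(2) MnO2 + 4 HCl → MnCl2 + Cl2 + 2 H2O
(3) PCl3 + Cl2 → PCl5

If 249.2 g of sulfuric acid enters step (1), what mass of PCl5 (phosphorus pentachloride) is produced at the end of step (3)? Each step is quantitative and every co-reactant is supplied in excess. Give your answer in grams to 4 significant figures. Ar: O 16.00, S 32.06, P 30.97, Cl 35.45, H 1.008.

M(H2SO4) = 2(1.008) + 32.06 + 4(16.00) = 98.076 g/mol.
M(PCl5) = 30.97 + 5(35.45) = 208.22 g/mol.
n(H2SO4) = 249.2 / 98.076 = 2.5409 mol.
Reaction (1): H2SO4→HCl ratio 1:2 ⇒ n(HCl) = 5.0818 mol.
Reaction (2): HCl→Cl2 ratio 4:1 ⇒ n(Cl2) = 1.2704 mol.
Reaction (3): Cl2→PCl5 ratio 1:1 ⇒ n(PCl5) = 1.2704 mol.
Mass of PCl5 = 1.2704 × 208.22 = 264.53 g.

264.5 g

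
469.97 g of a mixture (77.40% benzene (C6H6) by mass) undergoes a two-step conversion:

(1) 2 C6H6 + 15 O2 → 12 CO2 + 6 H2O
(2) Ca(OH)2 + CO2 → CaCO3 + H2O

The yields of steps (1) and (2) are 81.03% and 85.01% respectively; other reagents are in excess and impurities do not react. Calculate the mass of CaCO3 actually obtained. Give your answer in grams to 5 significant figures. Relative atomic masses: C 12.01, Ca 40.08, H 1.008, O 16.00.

Pure C6H6 = 469.97 × 0.7740 = 363.757 g.
M(C6H6) = 6(12.01) + 6(1.008) = 78.108 g/mol.
M(CaCO3) = 40.08 + 12.01 + 3(16.00) = 100.09 g/mol.
n(C6H6) = 363.757 / 78.108 = 4.65710 mol.
Step 1 (C6H6:CO2 = 2:12): theoretical n(CO2) = 27.9426 mol; at 81.03% yield, n(CO2) = 22.6419 mol.
Step 2 (CO2:CaCO3 = 1:1): theoretical n(CaCO3) = 22.6419 mol, so theoretical mass = 22.6419 × 100.09 = 2266.23 g.
At 85.01% yield, actual mass of CaCO3 = 2266.23 × 0.8501 = 1926.52 g.

1926.5 g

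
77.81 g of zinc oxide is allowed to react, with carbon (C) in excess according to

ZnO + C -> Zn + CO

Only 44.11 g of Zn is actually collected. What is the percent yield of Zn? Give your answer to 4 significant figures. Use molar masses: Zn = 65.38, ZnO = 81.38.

n(ZnO) = 77.810 g / 81.38 g/mol = 0.95613 mol.
From the equation the ZnO:Zn mole ratio is 1:1, so n(Zn) = 0.95613 × 1/1 = 0.95613 mol.
Mass of Zn = 0.95613 mol × 65.38 g/mol = 62.512 g.
This is the theoretical yield. Percent yield = 44.11 g / 62.512 g × 100% = 70.563%.

70.56 %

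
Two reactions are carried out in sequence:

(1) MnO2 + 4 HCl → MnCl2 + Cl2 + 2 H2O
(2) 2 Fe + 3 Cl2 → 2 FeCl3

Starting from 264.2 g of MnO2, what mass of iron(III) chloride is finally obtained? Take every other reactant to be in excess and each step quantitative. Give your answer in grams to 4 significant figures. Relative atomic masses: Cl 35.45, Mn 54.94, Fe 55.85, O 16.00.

328.6 g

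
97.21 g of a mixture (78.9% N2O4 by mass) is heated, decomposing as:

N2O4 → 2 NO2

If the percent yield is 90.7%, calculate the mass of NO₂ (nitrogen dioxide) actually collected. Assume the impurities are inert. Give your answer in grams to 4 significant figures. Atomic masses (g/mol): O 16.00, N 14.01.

69.57 g

Pure N2O4 available = 97.21 g × 0.789 = 76.699 g.
M(N2O4) = 2(14.01) + 4(16.00) = 92.02 g/mol.
M(NO2) = 14.01 + 2(16.00) = 46.01 g/mol.
n(N2O4) = 76.699 g / 92.02 g/mol = 0.83350 mol.
From the equation the N2O4:NO2 mole ratio is 1:2, so n(NO2) = 0.83350 × 2/1 = 1.6670 mol.
Mass of NO2 = 1.6670 mol × 46.01 g/mol = 76.699 g.
Actual mass collected = 76.699 g × 0.907 = 69.566 g.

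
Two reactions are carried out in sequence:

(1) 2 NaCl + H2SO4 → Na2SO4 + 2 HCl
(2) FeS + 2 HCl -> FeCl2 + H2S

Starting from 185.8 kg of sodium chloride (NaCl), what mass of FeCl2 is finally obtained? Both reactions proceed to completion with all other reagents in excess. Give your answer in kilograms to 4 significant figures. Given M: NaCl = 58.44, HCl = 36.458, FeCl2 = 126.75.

185.8 kg = 185800 g.
n(NaCl) = 185800 / 58.44 = 3179.3 mol.
Step 1 gives a 2:2 ratio of NaCl to HCl, so n(HCl) = 3179.3 mol.
In step 2 the HCl:FeCl2 ratio is 2:1, so n(FeCl2) = 1589.7 mol.
Mass of FeCl2 = 1589.7 × 126.75 = 201490 g = 201.5 kg.

201.5 kg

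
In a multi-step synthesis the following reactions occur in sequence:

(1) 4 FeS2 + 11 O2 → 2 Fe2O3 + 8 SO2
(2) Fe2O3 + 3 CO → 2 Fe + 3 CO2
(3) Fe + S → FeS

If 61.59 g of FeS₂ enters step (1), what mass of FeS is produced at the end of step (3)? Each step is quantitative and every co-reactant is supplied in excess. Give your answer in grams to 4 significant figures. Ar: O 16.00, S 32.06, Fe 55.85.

45.13 g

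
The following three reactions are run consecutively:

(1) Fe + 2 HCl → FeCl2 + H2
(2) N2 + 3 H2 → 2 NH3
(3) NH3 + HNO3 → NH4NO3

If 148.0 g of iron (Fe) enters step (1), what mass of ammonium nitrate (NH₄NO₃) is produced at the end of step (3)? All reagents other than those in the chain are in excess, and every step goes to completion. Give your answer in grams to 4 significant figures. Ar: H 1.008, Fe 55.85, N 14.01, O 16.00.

M(Fe) = 55.85 g/mol.
M(NH4NO3) = 2(14.01) + 4(1.008) + 3(16.00) = 80.052 g/mol.
n(Fe) = 148.0 / 55.85 = 2.6500 mol.
Reaction (1): Fe→H2 ratio 1:1 ⇒ n(H2) = 2.6500 mol.
Reaction (2): H2→NH3 ratio 3:2 ⇒ n(NH3) = 1.7666 mol.
Reaction (3): NH3→NH4NO3 ratio 1:1 ⇒ n(NH4NO3) = 1.7666 mol.
Mass of NH4NO3 = 1.7666 × 80.052 = 141.42 g.

141.4 g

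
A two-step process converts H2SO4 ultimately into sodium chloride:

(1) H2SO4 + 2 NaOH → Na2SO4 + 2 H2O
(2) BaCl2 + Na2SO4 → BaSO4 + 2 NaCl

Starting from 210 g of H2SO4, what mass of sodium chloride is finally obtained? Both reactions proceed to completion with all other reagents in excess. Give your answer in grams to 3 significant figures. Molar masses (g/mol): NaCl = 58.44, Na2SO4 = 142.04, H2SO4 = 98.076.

n(H2SO4) = 210.0 / 98.076 = 2.141 mol.
Step 1 gives a 1:1 ratio of H2SO4 to Na2SO4, so n(Na2SO4) = 2.141 mol.
In step 2 the Na2SO4:NaCl ratio is 1:2, so n(NaCl) = 4.282 mol.
Mass of NaCl = 4.282 × 58.44 = 250.3 g.

250 g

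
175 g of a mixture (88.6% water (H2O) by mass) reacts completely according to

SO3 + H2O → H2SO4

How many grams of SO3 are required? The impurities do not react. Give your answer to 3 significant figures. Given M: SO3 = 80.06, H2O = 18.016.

689 g

Mass of pure H2O = 175 g × 0.886 = 155.0 g.
n(H2O) = 155.0 g / 18.016 g/mol = 8.606 mol.
From the equation the H2O:SO3 mole ratio is 1:1, so n(SO3) = 8.606 × 1/1 = 8.606 mol.
Mass of SO3 = 8.606 mol × 80.06 g/mol = 689.0 g.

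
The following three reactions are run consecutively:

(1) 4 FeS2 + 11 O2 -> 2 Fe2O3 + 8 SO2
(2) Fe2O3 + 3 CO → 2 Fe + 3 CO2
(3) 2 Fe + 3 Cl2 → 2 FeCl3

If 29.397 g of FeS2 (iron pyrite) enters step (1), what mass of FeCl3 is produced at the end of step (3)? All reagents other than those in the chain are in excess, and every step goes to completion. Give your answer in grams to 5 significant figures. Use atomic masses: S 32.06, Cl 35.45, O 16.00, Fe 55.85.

M(FeS2) = 55.85 + 2(32.06) = 119.97 g/mol.
M(FeCl3) = 55.85 + 3(35.45) = 162.20 g/mol.
n(FeS2) = 29.397 / 119.97 = 0.245036 mol.
Reaction (1): FeS2→Fe2O3 ratio 4:2 ⇒ n(Fe2O3) = 0.122518 mol.
Reaction (2): Fe2O3→Fe ratio 1:2 ⇒ n(Fe) = 0.245036 mol.
Reaction (3): Fe→FeCl3 ratio 2:2 ⇒ n(FeCl3) = 0.245036 mol.
Mass of FeCl3 = 0.245036 × 162.20 = 39.7449 g.

39.745 g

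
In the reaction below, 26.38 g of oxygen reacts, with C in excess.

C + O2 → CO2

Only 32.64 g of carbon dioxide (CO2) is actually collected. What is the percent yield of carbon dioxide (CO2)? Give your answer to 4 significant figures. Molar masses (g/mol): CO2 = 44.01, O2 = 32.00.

n(O2) = 26.380 g / 32.00 g/mol = 0.82437 mol.
From the equation the O2:CO2 mole ratio is 1:1, so n(CO2) = 0.82437 × 1/1 = 0.82437 mol.
Mass of CO2 = 0.82437 mol × 44.01 g/mol = 36.281 g.
This is the theoretical yield. Percent yield = 32.64 g / 36.281 g × 100% = 89.965%.

89.97 %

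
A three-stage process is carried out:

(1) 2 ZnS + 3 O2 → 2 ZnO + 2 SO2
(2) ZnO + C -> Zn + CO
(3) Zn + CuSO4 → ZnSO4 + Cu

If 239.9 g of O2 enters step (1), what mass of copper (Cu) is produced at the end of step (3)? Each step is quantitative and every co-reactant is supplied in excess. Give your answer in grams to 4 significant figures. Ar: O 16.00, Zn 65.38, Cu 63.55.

M(O2) = 2(16.00) = 32.00 g/mol.
M(Cu) = 63.55 g/mol.
n(O2) = 239.9 / 32.00 = 7.4969 mol.
Reaction (1): O2→ZnO ratio 3:2 ⇒ n(ZnO) = 4.9979 mol.
Reaction (2): ZnO→Zn ratio 1:1 ⇒ n(Zn) = 4.9979 mol.
Reaction (3): Zn→Cu ratio 1:1 ⇒ n(Cu) = 4.9979 mol.
Mass of Cu = 4.9979 × 63.55 = 317.62 g.

317.6 g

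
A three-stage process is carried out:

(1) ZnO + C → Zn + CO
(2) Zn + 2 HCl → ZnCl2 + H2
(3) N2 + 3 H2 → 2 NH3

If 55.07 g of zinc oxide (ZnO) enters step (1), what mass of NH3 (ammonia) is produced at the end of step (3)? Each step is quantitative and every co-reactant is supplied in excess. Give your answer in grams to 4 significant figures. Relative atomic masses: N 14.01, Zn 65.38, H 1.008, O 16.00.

7.685 g

M(ZnO) = 65.38 + 16.00 = 81.38 g/mol.
M(NH3) = 14.01 + 3(1.008) = 17.034 g/mol.
n(ZnO) = 55.07 / 81.38 = 0.67670 mol.
Reaction (1): ZnO→Zn ratio 1:1 ⇒ n(Zn) = 0.67670 mol.
Reaction (2): Zn→H2 ratio 1:1 ⇒ n(H2) = 0.67670 mol.
Reaction (3): H2→NH3 ratio 3:2 ⇒ n(NH3) = 0.45113 mol.
Mass of NH3 = 0.45113 × 17.034 = 7.6846 g.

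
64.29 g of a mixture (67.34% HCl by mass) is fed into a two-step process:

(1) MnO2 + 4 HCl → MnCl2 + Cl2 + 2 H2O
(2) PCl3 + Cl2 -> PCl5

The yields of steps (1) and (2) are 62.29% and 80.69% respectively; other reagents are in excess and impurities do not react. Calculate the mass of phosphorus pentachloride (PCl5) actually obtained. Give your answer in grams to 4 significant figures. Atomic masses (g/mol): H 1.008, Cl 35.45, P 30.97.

Pure HCl = 64.29 × 0.6734 = 43.293 g.
M(HCl) = 1.008 + 35.45 = 36.458 g/mol.
M(PCl5) = 30.97 + 5(35.45) = 208.22 g/mol.
n(HCl) = 43.293 / 36.458 = 1.1875 mol.
Step 1 (HCl:Cl2 = 4:1): theoretical n(Cl2) = 0.29687 mol; at 62.29% yield, n(Cl2) = 0.18492 mol.
Step 2 (Cl2:PCl5 = 1:1): theoretical n(PCl5) = 0.18492 mol, so theoretical mass = 0.18492 × 208.22 = 38.504 g.
At 80.69% yield, actual mass of PCl5 = 38.504 × 0.8069 = 31.069 g.

31.07 g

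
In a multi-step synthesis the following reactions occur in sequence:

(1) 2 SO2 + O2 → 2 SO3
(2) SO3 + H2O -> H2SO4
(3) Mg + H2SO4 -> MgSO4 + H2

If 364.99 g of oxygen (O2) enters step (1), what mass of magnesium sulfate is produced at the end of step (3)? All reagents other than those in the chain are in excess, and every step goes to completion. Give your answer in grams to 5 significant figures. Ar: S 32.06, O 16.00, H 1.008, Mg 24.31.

M(O2) = 2(16.00) = 32.00 g/mol.
M(MgSO4) = 24.31 + 32.06 + 4(16.00) = 120.37 g/mol.
n(O2) = 364.99 / 32.00 = 11.4059 mol.
Reaction (1): O2→SO3 ratio 1:2 ⇒ n(SO3) = 22.8119 mol.
Reaction (2): SO3→H2SO4 ratio 1:1 ⇒ n(H2SO4) = 22.8119 mol.
Reaction (3): H2SO4→MgSO4 ratio 1:1 ⇒ n(MgSO4) = 22.8119 mol.
Mass of MgSO4 = 22.8119 × 120.37 = 2745.87 g.

2745.9 g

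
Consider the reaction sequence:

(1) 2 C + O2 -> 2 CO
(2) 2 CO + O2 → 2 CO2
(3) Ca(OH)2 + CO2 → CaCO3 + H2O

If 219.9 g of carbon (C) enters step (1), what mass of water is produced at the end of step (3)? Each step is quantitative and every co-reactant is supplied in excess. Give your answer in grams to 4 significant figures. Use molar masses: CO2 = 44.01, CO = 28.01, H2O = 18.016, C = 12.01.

329.9 g

n(C) = 219.9 / 12.01 = 18.310 mol.
Reaction (1): C→CO ratio 2:2 ⇒ n(CO) = 18.310 mol.
Reaction (2): CO→CO2 ratio 2:2 ⇒ n(CO2) = 18.310 mol.
Reaction (3): CO2→H2O ratio 1:1 ⇒ n(H2O) = 18.310 mol.
Mass of H2O = 18.310 × 18.016 = 329.87 g.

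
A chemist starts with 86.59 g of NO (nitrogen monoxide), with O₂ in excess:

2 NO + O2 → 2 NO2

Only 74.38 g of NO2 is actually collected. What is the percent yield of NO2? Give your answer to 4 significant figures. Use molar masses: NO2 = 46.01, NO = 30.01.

n(NO) = 86.590 g / 30.01 g/mol = 2.8854 mol.
From the equation the NO:NO2 mole ratio is 2:2, so n(NO2) = 2.8854 × 2/2 = 2.8854 mol.
Mass of NO2 = 2.8854 mol × 46.01 g/mol = 132.76 g.
This is the theoretical yield. Percent yield = 74.38 g / 132.76 g × 100% = 56.028%.

56.03 %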